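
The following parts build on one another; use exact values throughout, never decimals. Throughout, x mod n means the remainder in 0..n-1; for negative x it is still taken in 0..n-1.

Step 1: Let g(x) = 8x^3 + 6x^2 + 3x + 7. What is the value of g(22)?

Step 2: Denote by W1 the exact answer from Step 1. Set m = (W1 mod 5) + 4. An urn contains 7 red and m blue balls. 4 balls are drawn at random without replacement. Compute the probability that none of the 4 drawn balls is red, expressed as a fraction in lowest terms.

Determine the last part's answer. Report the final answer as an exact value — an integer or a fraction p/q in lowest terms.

Step 1: 8*(22)^3 + 6*(22)^2 + 3*(22)^1 + 7 = (85184) + (2904) + (66) + (7) = 88161; answer 88161
Step 2: W1 = 88161; m = 5; total draws C(12,4) = 495; favorable C(5,4) = 5; P = 1/99; answer 1/99

1/99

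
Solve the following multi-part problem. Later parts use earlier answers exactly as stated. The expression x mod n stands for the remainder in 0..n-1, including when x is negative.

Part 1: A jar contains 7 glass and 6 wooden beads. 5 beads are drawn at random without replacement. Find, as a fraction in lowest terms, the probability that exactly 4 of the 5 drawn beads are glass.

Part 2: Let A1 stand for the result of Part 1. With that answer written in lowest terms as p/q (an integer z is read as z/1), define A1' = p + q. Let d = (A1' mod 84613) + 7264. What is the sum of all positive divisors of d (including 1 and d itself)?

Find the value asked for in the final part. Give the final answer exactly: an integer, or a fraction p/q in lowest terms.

Part 1: total draws C(13,5) = 1287; favorable C(7,4)*C(6,1) = 210; P = 70/429; answer 70/429
Part 2: A1 = 70/429; threaded value p + q = 499; d = 7763; 7763 = 7 * 1109; sigma = (1 + 7) * (1 + 1109) = 8 * 1110 = 8880; answer 8880

8880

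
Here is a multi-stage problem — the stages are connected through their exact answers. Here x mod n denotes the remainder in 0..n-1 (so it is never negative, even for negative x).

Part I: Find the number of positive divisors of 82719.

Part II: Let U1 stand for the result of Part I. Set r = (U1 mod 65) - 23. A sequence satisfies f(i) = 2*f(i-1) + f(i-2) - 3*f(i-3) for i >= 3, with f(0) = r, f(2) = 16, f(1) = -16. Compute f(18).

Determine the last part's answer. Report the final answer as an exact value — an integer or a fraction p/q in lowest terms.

-70046

Part I: 82719 = 3^2 * 7 * 13 * 101; number of divisors = (2+1) * (1+1) * (1+1) * (1+1) = 24; answer 24
Part II: U1 = 24; r = 1; f(3) = 2*(16) + 1*(-16) - 3*(1) = 13; iterating: f(3)=13, f(4)=90, f(5)=145, f(6)=341, f(7)=557, f(8)=1020, f(9)=1574, f(10)=2497, f(11)=3508, f(12)=4791, f(13)=5599, f(14)=5465, f(15)=2156, f(16)=-7020, f(17)=-28279, f(18)=-70046; answer -70046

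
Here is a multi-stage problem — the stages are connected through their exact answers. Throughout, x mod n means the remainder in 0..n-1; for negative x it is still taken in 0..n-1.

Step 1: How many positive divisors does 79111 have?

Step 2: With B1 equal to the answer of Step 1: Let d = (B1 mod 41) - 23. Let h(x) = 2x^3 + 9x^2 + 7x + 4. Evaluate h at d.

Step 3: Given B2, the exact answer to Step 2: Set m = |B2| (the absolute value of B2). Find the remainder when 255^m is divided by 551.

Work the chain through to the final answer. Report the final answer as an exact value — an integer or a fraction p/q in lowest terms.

45

Step 1: 79111 is prime, so its only divisors are 1 and 79111; count = 2; answer 2
Step 2: B1 = 2; d = -21; 2*(-21)^3 + 9*(-21)^2 + 7*(-21)^1 + 4 = (-18522) + (3969) + (-147) + (4) = -14696; answer -14696
Step 3: B2 = -14696; m = 14696; squarings mod 551: 255^1=255, 255^2=7, 255^4=49, 255^8=197, 255^16=239, 255^32=368, 255^64=429, 255^128=7, 255^256=49, 255^512=197, 255^1024=239, 255^2048=368, 255^4096=429, 255^8192=7; 255^14696 = 255^8 * 255^32 * 255^64 * 255^256 * 255^2048 * 255^4096 * 255^8192 = 45 (mod 551); answer 45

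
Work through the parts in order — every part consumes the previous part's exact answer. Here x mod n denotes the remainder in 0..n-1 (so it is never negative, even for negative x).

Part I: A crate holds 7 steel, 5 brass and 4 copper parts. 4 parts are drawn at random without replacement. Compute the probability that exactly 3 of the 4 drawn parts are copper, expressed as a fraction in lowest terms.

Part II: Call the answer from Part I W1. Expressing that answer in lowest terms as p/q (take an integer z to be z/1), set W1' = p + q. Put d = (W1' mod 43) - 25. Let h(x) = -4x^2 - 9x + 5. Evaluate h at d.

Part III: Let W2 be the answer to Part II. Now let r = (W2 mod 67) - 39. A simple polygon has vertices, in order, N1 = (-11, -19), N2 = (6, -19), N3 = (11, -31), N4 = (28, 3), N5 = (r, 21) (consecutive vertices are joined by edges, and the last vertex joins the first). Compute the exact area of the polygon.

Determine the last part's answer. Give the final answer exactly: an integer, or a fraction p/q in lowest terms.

824

Part I: total draws C(16,4) = 1820; favorable C(4,3)*C(12,1) = 48; P = 12/455; answer 12/455
Part II: W1 = 12/455; threaded value p + q = 467; d = 12; -4*(12)^2 - 9*(12)^1 + 5 = (-576) + (-108) + (5) = -679; answer -679
Part III: W2 = -679; r = 19; cross terms: (-11*-19 - 6*-19)=323, (6*-31 - 11*-19)=23, (11*3 - 28*-31)=901, (28*21 - 19*3)=531, (19*-19 - -11*21)=-130; twice the area = |1648| = 1648; area = 824; answer 824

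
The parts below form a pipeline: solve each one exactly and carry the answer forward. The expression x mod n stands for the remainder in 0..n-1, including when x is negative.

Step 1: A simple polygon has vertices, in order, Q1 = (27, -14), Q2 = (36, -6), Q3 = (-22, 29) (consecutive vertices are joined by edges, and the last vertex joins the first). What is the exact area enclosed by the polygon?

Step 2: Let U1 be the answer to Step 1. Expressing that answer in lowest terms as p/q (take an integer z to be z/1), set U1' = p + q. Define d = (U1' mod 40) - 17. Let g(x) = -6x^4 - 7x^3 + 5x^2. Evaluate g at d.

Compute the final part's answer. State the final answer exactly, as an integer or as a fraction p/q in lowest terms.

-1904

Step 1: cross terms: (27*-6 - 36*-14)=342, (36*29 - -22*-6)=912, (-22*-14 - 27*29)=-475; twice the area = |779| = 779; area = 779/2; answer 779/2
Step 2: U1 = 779/2; threaded value p + q = 781; d = 4; -6*(4)^4 - 7*(4)^3 + 5*(4)^2 = (-1536) + (-448) + (80) = -1904; answer -1904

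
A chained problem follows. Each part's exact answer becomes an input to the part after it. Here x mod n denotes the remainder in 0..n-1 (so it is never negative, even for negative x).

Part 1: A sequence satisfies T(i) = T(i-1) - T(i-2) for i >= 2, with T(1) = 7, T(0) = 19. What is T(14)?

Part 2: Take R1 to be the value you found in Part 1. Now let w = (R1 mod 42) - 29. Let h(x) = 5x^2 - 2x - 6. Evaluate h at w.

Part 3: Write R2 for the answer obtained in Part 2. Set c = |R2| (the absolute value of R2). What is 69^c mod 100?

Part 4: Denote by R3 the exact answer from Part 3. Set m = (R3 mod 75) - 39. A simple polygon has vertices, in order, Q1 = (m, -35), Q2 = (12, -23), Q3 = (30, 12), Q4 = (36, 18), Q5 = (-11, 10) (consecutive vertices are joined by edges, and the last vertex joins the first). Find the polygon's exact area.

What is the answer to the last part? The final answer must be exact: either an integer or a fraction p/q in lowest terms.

3295/2

Part 1: T(2) = 1*(7) - 1*(19) = -12; iterating: T(2)=-12, T(3)=-19, T(4)=-7, T(5)=12, T(6)=19, T(7)=7, T(8)=-12, T(9)=-19, T(10)=-7, T(11)=12, T(12)=19, T(13)=7, T(14)=-12; answer -12
Part 2: R1 = -12; w = 1; 5*(1)^2 - 2*(1)^1 - 6 = (5) + (-2) + (-6) = -3; answer -3
Part 3: R2 = -3; c = 3; squarings mod 100: 69^1=69, 69^2=61; 69^3 = 69^1 * 69^2 = 9 (mod 100); answer 9
Part 4: R3 = 9; m = -30; cross terms: (-30*-23 - 12*-35)=1110, (12*12 - 30*-23)=834, (30*18 - 36*12)=108, (36*10 - -11*18)=558, (-11*-35 - -30*10)=685; twice the area = |3295| = 3295; area = 3295/2; answer 3295/2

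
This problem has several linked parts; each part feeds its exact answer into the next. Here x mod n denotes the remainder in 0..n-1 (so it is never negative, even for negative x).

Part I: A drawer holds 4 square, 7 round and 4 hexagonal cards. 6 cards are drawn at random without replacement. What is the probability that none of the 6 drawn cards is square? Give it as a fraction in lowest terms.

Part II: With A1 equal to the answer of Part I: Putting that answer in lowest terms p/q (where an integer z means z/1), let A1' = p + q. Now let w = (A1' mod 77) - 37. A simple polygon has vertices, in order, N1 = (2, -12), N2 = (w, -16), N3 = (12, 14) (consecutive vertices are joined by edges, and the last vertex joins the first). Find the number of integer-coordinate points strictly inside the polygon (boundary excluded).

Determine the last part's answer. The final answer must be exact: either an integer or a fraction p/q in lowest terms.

Part I: total draws C(15,6) = 5005; favorable C(11,6) = 462; P = 6/65; answer 6/65
Part II: A1 = 6/65; threaded value p + q = 71; w = 34; cross terms: (2*-16 - 34*-12)=376, (34*14 - 12*-16)=668, (12*-12 - 2*14)=-172; twice the area = |872| = 872; area = 436; boundary points = 4 + 2 + 2 = 8; strictly interior points = area - boundary/2 + 1 = 433; answer 433

433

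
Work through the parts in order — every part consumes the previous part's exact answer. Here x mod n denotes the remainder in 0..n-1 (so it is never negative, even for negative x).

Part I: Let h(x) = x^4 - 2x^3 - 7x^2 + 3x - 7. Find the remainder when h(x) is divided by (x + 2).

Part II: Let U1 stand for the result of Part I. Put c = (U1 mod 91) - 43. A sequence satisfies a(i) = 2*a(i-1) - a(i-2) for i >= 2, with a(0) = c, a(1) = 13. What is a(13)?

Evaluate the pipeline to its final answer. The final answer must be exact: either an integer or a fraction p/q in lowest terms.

-299

Part I: remainder = value at the root: 1*(-2)^4 - 2*(-2)^3 - 7*(-2)^2 + 3*(-2)^1 - 7 = (16) + (16) + (-28) + (-6) + (-7) = -9; answer -9
Part II: U1 = -9; c = 39; a(2) = 2*(13) - 1*(39) = -13; iterating: a(2)=-13, a(3)=-39, a(4)=-65, a(5)=-91, a(6)=-117, a(7)=-143, a(8)=-169, a(9)=-195, a(10)=-221, a(11)=-247, a(12)=-273, a(13)=-299; answer -299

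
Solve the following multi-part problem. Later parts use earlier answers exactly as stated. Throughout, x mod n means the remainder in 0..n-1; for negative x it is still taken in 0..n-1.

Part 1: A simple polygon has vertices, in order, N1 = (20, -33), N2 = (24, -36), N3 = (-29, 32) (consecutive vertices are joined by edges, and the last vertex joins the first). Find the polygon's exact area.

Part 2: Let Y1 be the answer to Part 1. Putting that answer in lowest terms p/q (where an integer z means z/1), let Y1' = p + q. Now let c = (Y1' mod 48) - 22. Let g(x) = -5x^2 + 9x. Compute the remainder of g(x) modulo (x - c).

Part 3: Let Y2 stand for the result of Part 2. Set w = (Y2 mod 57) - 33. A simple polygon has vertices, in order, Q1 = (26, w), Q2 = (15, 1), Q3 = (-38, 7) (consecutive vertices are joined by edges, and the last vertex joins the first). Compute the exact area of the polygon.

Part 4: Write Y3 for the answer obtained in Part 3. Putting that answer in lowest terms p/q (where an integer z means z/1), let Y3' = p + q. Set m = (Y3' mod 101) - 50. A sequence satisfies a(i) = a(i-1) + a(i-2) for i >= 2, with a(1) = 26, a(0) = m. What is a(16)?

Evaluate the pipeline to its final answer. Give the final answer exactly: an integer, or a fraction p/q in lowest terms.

Part 1: cross terms: (20*-36 - 24*-33)=72, (24*32 - -29*-36)=-276, (-29*-33 - 20*32)=317; twice the area = |113| = 113; area = 113/2; answer 113/2
Part 2: Y1 = 113/2; threaded value p + q = 115; c = -3; remainder = value at the root: -5*(-3)^2 + 9*(-3)^1 = (-45) + (-27) = -72; answer -72
Part 3: Y2 = -72; w = 9; cross terms: (26*1 - 15*9)=-109, (15*7 - -38*1)=143, (-38*9 - 26*7)=-524; twice the area = |-490| = 490; area = 245; answer 245
Part 4: Y3 = 245; threaded value p + q = 246; m = -6; a(2) = 1*(26) + 1*(-6) = 20; iterating: a(2)=20, a(3)=46, a(4)=66, a(5)=112, a(6)=178, a(7)=290, a(8)=468, a(9)=758, a(10)=1226, a(11)=1984, a(12)=3210, a(13)=5194, a(14)=8404, a(15)=13598, a(16)=22002; answer 22002

22002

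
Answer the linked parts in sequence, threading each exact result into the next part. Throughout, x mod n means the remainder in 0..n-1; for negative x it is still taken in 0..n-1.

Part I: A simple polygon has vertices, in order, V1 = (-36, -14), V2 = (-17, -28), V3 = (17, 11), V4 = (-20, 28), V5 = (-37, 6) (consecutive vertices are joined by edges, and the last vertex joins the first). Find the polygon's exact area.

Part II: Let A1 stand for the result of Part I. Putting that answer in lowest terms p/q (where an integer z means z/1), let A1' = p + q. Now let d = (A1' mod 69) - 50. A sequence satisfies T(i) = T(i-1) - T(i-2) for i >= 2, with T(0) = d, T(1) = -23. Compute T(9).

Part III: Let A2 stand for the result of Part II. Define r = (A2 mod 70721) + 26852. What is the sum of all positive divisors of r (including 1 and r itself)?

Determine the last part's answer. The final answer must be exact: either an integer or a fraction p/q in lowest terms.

Part I: cross terms: (-36*-28 - -17*-14)=770, (-17*11 - 17*-28)=289, (17*28 - -20*11)=696, (-20*6 - -37*28)=916, (-37*-14 - -36*6)=734; twice the area = |3405| = 3405; area = 3405/2; answer 3405/2
Part II: A1 = 3405/2; threaded value p + q = 3407; d = -24; T(2) = 1*(-23) - 1*(-24) = 1; iterating: T(2)=1, T(3)=24, T(4)=23, T(5)=-1, T(6)=-24, T(7)=-23, T(8)=1, T(9)=24; answer 24
Part III: A2 = 24; r = 26876; 26876 = 2^2 * 6719; sigma = (1 + 2 + 4) * (1 + 6719) = 7 * 6720 = 47040; answer 47040

47040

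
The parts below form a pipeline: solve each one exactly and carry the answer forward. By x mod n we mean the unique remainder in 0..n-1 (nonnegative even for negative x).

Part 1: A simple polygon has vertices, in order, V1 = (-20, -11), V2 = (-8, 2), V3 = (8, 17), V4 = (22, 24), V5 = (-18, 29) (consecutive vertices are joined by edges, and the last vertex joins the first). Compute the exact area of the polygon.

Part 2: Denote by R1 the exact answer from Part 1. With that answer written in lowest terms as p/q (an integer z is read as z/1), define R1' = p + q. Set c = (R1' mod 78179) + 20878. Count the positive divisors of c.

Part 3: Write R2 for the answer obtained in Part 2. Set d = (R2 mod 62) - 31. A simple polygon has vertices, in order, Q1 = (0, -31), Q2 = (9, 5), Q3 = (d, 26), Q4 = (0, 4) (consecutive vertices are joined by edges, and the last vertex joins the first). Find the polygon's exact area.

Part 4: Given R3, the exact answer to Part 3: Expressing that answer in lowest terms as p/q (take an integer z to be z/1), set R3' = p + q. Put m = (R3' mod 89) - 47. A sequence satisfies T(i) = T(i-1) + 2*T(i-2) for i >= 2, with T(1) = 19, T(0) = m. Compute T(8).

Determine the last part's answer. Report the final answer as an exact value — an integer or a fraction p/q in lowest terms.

-2169

Part 1: cross terms: (-20*2 - -8*-11)=-128, (-8*17 - 8*2)=-152, (8*24 - 22*17)=-182, (22*29 - -18*24)=1070, (-18*-11 - -20*29)=778; twice the area = |1386| = 1386; area = 693; answer 693
Part 2: R1 = 693; threaded value p + q = 694; c = 21572; 21572 = 2^2 * 5393; number of divisors = (2+1) * (1+1) = 6; answer 6
Part 3: R2 = 6; d = -25; cross terms: (0*5 - 9*-31)=279, (9*26 - -25*5)=359, (-25*4 - 0*26)=-100, (0*-31 - 0*4)=0; twice the area = |538| = 538; area = 269; answer 269
Part 4: R3 = 269; threaded value p + q = 270; m = -44; T(2) = 1*(19) + 2*(-44) = -69; iterating: T(2)=-69, T(3)=-31, T(4)=-169, T(5)=-231, T(6)=-569, T(7)=-1031, T(8)=-2169; answer -2169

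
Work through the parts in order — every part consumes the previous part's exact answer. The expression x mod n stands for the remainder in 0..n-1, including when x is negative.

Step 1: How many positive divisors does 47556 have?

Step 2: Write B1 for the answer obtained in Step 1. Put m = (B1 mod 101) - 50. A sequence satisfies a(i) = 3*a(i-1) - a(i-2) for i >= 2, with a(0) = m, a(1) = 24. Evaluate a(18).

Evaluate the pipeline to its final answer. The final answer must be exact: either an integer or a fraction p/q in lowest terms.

540820832

Step 1: 47556 = 2^2 * 3^2 * 1321; number of divisors = (2+1) * (2+1) * (1+1) = 18; answer 18
Step 2: B1 = 18; m = -32; a(2) = 3*(24) - 1*(-32) = 104; iterating: a(2)=104, a(3)=288, a(4)=760, a(5)=1992, a(6)=5216, a(7)=13656, a(8)=35752, a(9)=93600, a(10)=245048, a(11)=641544, a(12)=1679584, a(13)=4397208, a(14)=11512040, a(15)=30138912, a(16)=78904696, a(17)=206575176, a(18)=540820832; answer 540820832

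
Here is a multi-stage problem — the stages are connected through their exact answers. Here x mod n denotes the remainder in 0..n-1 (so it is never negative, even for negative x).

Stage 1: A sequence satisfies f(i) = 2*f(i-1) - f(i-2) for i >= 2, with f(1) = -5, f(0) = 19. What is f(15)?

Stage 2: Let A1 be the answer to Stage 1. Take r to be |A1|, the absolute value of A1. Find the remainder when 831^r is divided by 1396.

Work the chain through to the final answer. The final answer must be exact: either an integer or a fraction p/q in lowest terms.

Stage 1: f(2) = 2*(-5) - 1*(19) = -29; iterating: f(2)=-29, f(3)=-53, f(4)=-77, f(5)=-101, f(6)=-125, f(7)=-149, f(8)=-173, f(9)=-197, f(10)=-221, f(11)=-245, f(12)=-269, f(13)=-293, f(14)=-317, f(15)=-341; answer -341
Stage 2: A1 = -341; r = 341; squarings mod 1396: 831^1=831, 831^2=937, 831^4=1281, 831^8=661, 831^16=1369, 831^32=729, 831^64=961, 831^128=765, 831^256=301; 831^341 = 831^1 * 831^4 * 831^16 * 831^64 * 831^256 = 751 (mod 1396); answer 751

751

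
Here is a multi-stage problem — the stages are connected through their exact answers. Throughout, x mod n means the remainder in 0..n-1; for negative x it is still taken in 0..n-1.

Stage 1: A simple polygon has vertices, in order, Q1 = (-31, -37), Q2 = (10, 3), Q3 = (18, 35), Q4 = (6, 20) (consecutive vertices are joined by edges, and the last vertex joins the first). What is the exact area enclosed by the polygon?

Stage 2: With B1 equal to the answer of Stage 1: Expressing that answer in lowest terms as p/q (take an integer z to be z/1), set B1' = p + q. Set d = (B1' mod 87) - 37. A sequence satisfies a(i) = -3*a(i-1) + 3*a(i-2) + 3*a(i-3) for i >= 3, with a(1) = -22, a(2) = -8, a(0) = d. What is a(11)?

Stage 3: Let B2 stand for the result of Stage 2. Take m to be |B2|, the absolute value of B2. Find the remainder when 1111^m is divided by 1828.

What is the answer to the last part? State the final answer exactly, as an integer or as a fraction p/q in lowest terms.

Stage 1: cross terms: (-31*3 - 10*-37)=277, (10*35 - 18*3)=296, (18*20 - 6*35)=150, (6*-37 - -31*20)=398; twice the area = |1121| = 1121; area = 1121/2; answer 1121/2
Stage 2: B1 = 1121/2; threaded value p + q = 1123; d = 42; a(3) = -3*(-8) + 3*(-22) + 3*(42) = 84; iterating: a(3)=84, a(4)=-342, a(5)=1254, a(6)=-4536, a(7)=16344, a(8)=-58878, a(9)=212058, a(10)=-763776, a(11)=2750868; answer 2750868
Stage 3: B2 = 2750868; m = 2750868; squarings mod 1828: 1111^1=1111, 1111^2=421, 1111^4=1753, 1111^8=141, 1111^16=1601, 1111^32=345, 1111^64=205, 1111^128=1809, 1111^256=361, 1111^512=533, 1111^1024=749, 1111^2048=1633, 1111^4096=1465, 1111^8192=153, 1111^16384=1473, 1111^32768=1721, 1111^65536=481, 1111^131072=1033, 1111^262144=1365, 1111^524288=493, 1111^1048576=1753, 1111^2097152=141; 1111^2750868 = 1111^4 * 1111^16 * 1111^128 * 1111^256 * 1111^2048 * 1111^4096 * 1111^8192 * 1111^16384 * 1111^32768 * 1111^65536 * 1111^524288 * 1111^2097152 = 289 (mod 1828); answer 289

289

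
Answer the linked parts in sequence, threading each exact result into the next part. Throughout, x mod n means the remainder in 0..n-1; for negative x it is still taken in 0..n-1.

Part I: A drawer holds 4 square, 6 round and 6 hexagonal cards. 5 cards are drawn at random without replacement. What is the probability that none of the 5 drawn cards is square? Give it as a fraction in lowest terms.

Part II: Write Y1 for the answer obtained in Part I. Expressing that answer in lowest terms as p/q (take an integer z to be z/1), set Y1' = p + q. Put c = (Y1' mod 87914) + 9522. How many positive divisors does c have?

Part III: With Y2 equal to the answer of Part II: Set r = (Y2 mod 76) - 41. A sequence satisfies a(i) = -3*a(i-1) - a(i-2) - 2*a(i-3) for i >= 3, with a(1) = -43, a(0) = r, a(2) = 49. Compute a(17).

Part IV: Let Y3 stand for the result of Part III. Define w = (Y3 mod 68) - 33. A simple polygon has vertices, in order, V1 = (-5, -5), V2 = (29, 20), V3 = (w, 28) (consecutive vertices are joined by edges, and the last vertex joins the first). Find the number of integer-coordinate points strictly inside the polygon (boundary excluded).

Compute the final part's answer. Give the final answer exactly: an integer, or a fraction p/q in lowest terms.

372

Part I: total draws C(16,5) = 4368; favorable C(12,5) = 792; P = 33/182; answer 33/182
Part II: Y1 = 33/182; threaded value p + q = 215; c = 9737; 9737 = 7 * 13 * 107; number of divisors = (1+1) * (1+1) * (1+1) = 8; answer 8
Part III: Y2 = 8; r = -33; a(3) = -3*(49) - 1*(-43) - 2*(-33) = -38; iterating: a(3)=-38, a(4)=151, a(5)=-513, a(6)=1464, a(7)=-4181, a(8)=12105, a(9)=-35062, a(10)=101443, a(11)=-293477, a(12)=849112, a(13)=-2456745, a(14)=7108077, a(15)=-20565710, a(16)=59502543, a(17)=-172158073; answer -172158073
Part IV: Y3 = -172158073; w = 10; cross terms: (-5*20 - 29*-5)=45, (29*28 - 10*20)=612, (10*-5 - -5*28)=90; twice the area = |747| = 747; area = 747/2; boundary points = 1 + 1 + 3 = 5; strictly interior points = area - boundary/2 + 1 = 372; answer 372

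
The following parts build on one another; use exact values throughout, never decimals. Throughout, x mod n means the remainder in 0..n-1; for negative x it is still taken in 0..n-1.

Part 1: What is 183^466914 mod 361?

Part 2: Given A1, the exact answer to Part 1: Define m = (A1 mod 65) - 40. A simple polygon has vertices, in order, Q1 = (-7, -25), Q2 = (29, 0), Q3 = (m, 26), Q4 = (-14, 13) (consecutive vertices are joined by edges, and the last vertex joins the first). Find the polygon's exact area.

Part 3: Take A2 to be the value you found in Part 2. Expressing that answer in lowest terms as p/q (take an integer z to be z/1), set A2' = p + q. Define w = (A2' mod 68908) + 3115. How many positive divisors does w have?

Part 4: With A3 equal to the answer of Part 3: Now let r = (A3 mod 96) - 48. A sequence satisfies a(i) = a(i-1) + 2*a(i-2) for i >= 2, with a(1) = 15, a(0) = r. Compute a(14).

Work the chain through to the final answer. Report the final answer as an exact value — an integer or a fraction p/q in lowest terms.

Part 1: squarings mod 361: 183^1=183, 183^2=277, 183^4=197, 183^8=182, 183^16=273, 183^32=163, 183^64=216, 183^128=87, 183^256=349, 183^512=144, 183^1024=159, 183^2048=11, 183^4096=121, 183^8192=201, 183^16384=330, 183^32768=239, 183^65536=83, 183^131072=30, 183^262144=178; 183^466914 = 183^2 * 183^32 * 183^64 * 183^128 * 183^256 * 183^512 * 183^1024 * 183^2048 * 183^4096 * 183^65536 * 183^131072 * 183^262144 = 77 (mod 361); answer 77
Part 2: A1 = 77; m = -28; cross terms: (-7*0 - 29*-25)=725, (29*26 - -28*0)=754, (-28*13 - -14*26)=0, (-14*-25 - -7*13)=441; twice the area = |1920| = 1920; area = 960; answer 960
Part 3: A2 = 960; threaded value p + q = 961; w = 4076; 4076 = 2^2 * 1019; number of divisors = (2+1) * (1+1) = 6; answer 6
Part 4: A3 = 6; r = -42; a(2) = 1*(15) + 2*(-42) = -69; iterating: a(2)=-69, a(3)=-39, a(4)=-177, a(5)=-255, a(6)=-609, a(7)=-1119, a(8)=-2337, a(9)=-4575, a(10)=-9249, a(11)=-18399, a(12)=-36897, a(13)=-73695, a(14)=-147489; answer -147489

-147489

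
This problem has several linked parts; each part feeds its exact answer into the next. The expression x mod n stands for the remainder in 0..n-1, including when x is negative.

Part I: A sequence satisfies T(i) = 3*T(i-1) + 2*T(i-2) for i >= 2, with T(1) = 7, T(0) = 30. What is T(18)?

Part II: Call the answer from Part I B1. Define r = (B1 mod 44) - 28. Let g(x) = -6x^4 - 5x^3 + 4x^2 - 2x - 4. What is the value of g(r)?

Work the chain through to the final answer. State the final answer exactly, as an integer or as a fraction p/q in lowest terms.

-13

Part I: T(2) = 3*(7) + 2*(30) = 81; iterating: T(2)=81, T(3)=257, T(4)=933, T(5)=3313, T(6)=11805, T(7)=42041, T(8)=149733, T(9)=533281, T(10)=1899309, T(11)=6764489, T(12)=24092085, T(13)=85805233, T(14)=305599869, T(15)=1088410073, T(16)=3876429957, T(17)=13806110017, T(18)=49171189965; answer 49171189965
Part II: B1 = 49171189965; r = 1; -6*(1)^4 - 5*(1)^3 + 4*(1)^2 - 2*(1)^1 - 4 = (-6) + (-5) + (4) + (-2) + (-4) = -13; answer -13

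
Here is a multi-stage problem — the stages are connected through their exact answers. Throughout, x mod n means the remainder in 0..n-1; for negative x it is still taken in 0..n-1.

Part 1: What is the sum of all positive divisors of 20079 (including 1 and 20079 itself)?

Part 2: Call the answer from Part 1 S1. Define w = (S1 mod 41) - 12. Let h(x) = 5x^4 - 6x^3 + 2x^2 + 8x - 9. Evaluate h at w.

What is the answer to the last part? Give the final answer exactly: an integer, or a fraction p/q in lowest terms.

611316

Part 1: 20079 = 3^2 * 23 * 97; sigma = (1 + 3 + 9) * (1 + 23) * (1 + 97) = 13 * 24 * 98 = 30576; answer 30576
Part 2: S1 = 30576; w = 19; 5*(19)^4 - 6*(19)^3 + 2*(19)^2 + 8*(19)^1 - 9 = (651605) + (-41154) + (722) + (152) + (-9) = 611316; answer 611316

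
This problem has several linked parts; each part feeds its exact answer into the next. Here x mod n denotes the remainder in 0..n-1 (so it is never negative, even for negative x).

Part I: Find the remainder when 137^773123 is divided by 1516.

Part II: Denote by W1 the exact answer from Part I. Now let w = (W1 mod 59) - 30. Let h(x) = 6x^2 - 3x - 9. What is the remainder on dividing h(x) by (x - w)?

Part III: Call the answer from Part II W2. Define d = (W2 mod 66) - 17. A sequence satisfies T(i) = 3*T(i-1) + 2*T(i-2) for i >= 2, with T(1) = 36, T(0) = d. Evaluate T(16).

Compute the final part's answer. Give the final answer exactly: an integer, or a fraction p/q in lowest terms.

6217190548

Part I: squarings mod 1516: 137^1=137, 137^2=577, 137^4=925, 137^8=601, 137^16=393, 137^32=1333, 137^64=137, 137^128=577, 137^256=925, 137^512=601, 137^1024=393, 137^2048=1333, 137^4096=137, 137^8192=577, 137^16384=925, 137^32768=601, 137^65536=393, 137^131072=1333, 137^262144=137, 137^524288=577; 137^773123 = 137^1 * 137^2 * 137^1024 * 137^2048 * 137^16384 * 137^32768 * 137^65536 * 137^131072 * 137^524288 = 205 (mod 1516); answer 205
Part II: W1 = 205; w = -2; remainder = value at the root: 6*(-2)^2 - 3*(-2)^1 - 9 = (24) + (6) + (-9) = 21; answer 21
Part III: W2 = 21; d = 4; T(2) = 3*(36) + 2*(4) = 116; iterating: T(2)=116, T(3)=420, T(4)=1492, T(5)=5316, T(6)=18932, T(7)=67428, T(8)=240148, T(9)=855300, T(10)=3046196, T(11)=10849188, T(12)=38639956, T(13)=137618244, T(14)=490134644, T(15)=1745640420, T(16)=6217190548; answer 6217190548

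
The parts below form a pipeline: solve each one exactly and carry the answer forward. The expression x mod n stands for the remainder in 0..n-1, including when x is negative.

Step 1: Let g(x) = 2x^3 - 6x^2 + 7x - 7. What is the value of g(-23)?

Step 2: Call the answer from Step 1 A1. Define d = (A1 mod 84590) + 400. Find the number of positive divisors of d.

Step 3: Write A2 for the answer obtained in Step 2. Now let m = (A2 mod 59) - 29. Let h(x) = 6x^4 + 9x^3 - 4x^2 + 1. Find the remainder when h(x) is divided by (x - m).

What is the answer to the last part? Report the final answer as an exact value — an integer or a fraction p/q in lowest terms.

2200626

Step 1: 2*(-23)^3 - 6*(-23)^2 + 7*(-23)^1 - 7 = (-24334) + (-3174) + (-161) + (-7) = -27676; answer -27676
Step 2: A1 = -27676; d = 57314; 57314 = 2 * 28657; number of divisors = (1+1) * (1+1) = 4; answer 4
Step 3: A2 = 4; m = -25; remainder = value at the root: 6*(-25)^4 + 9*(-25)^3 - 4*(-25)^2 + 1 = (2343750) + (-140625) + (-2500) + (1) = 2200626; answer 2200626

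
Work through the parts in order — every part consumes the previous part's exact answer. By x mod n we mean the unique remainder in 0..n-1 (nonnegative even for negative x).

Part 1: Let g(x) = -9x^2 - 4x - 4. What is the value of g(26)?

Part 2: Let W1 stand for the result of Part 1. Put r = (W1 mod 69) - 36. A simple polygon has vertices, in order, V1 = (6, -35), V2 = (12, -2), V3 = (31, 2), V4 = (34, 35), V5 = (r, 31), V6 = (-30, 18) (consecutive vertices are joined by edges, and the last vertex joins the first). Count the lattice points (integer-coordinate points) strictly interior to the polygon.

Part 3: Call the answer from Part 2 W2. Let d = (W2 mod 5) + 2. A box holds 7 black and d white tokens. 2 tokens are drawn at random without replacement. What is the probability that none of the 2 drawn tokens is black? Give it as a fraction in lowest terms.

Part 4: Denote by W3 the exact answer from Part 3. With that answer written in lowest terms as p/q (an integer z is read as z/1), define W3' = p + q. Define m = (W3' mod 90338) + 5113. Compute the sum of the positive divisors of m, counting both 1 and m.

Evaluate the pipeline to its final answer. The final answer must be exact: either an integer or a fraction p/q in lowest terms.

5376

Part 1: -9*(26)^2 - 4*(26)^1 - 4 = (-6084) + (-104) + (-4) = -6192; answer -6192
Part 2: W1 = -6192; r = -18; cross terms: (6*-2 - 12*-35)=408, (12*2 - 31*-2)=86, (31*35 - 34*2)=1017, (34*31 - -18*35)=1684, (-18*18 - -30*31)=606, (-30*-35 - 6*18)=942; twice the area = |4743| = 4743; area = 4743/2; boundary points = 3 + 1 + 3 + 4 + 1 + 1 = 13; strictly interior points = area - boundary/2 + 1 = 2366; answer 2366
Part 3: W2 = 2366; d = 3; total draws C(10,2) = 45; favorable C(3,2) = 3; P = 1/15; answer 1/15
Part 4: W3 = 1/15; threaded value p + q = 16; m = 5129; 5129 = 23 * 223; sigma = (1 + 23) * (1 + 223) = 24 * 224 = 5376; answer 5376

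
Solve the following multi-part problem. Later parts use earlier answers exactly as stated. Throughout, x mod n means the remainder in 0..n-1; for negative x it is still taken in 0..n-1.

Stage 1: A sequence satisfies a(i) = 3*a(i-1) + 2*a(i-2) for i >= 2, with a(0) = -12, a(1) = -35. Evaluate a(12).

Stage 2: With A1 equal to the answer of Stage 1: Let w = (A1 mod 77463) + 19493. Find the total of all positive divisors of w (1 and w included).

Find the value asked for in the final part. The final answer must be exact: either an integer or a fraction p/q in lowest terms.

Stage 1: a(2) = 3*(-35) + 2*(-12) = -129; iterating: a(2)=-129, a(3)=-457, a(4)=-1629, a(5)=-5801, a(6)=-20661, a(7)=-73585, a(8)=-262077, a(9)=-933401, a(10)=-3324357, a(11)=-11839873, a(12)=-42168333; answer -42168333
Stage 2: A1 = -42168333; w = 68495; 68495 = 5 * 7 * 19 * 103; sigma = (1 + 5) * (1 + 7) * (1 + 19) * (1 + 103) = 6 * 8 * 20 * 104 = 99840; answer 99840

99840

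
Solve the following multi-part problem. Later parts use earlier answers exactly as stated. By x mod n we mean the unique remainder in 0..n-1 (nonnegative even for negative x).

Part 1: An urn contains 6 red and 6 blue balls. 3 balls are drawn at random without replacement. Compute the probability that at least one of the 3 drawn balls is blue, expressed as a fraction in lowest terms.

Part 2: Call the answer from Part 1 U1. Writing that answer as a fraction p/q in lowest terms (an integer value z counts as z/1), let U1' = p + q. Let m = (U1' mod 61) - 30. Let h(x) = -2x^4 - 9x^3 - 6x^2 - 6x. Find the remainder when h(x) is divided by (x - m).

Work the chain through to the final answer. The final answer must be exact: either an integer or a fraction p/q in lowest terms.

-6993

Part 1: total draws C(12,3) = 220; complement C(6,3) = 20; favorable 220 - 20 = 200; P = 10/11; answer 10/11
Part 2: U1 = 10/11; threaded value p + q = 21; m = -9; remainder = value at the root: -2*(-9)^4 - 9*(-9)^3 - 6*(-9)^2 - 6*(-9)^1 = (-13122) + (6561) + (-486) + (54) = -6993; answer -6993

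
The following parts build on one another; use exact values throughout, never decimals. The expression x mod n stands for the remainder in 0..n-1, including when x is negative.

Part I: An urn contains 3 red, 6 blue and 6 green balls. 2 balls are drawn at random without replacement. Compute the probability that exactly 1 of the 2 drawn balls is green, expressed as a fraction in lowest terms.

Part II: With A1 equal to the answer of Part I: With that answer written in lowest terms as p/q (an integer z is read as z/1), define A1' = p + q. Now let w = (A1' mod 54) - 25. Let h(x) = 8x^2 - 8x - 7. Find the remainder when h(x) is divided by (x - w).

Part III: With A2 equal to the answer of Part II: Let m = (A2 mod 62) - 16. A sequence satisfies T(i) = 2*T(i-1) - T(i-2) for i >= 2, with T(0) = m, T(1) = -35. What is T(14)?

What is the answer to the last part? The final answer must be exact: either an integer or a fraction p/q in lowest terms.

-633

Part I: total draws C(15,2) = 105; favorable C(6,1)*C(9,1) = 54; P = 18/35; answer 18/35
Part II: A1 = 18/35; threaded value p + q = 53; w = 28; remainder = value at the root: 8*(28)^2 - 8*(28)^1 - 7 = (6272) + (-224) + (-7) = 6041; answer 6041
Part III: A2 = 6041; m = 11; T(2) = 2*(-35) - 1*(11) = -81; iterating: T(2)=-81, T(3)=-127, T(4)=-173, T(5)=-219, T(6)=-265, T(7)=-311, T(8)=-357, T(9)=-403, T(10)=-449, T(11)=-495, T(12)=-541, T(13)=-587, T(14)=-633; answer -633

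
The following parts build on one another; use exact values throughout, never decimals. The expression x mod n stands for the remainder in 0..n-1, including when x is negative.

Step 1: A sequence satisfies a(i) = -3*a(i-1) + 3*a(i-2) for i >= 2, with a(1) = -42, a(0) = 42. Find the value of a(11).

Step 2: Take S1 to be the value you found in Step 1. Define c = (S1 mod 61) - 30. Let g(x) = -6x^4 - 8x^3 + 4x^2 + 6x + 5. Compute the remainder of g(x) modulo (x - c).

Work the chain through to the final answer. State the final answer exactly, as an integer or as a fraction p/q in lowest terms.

Step 1: a(2) = -3*(-42) + 3*(42) = 252; iterating: a(2)=252, a(3)=-882, a(4)=3402, a(5)=-12852, a(6)=48762, a(7)=-184842, a(8)=700812, a(9)=-2656962, a(10)=10073322, a(11)=-38190852; answer -38190852
Step 2: S1 = -38190852; c = -2; remainder = value at the root: -6*(-2)^4 - 8*(-2)^3 + 4*(-2)^2 + 6*(-2)^1 + 5 = (-96) + (64) + (16) + (-12) + (5) = -23; answer -23

-23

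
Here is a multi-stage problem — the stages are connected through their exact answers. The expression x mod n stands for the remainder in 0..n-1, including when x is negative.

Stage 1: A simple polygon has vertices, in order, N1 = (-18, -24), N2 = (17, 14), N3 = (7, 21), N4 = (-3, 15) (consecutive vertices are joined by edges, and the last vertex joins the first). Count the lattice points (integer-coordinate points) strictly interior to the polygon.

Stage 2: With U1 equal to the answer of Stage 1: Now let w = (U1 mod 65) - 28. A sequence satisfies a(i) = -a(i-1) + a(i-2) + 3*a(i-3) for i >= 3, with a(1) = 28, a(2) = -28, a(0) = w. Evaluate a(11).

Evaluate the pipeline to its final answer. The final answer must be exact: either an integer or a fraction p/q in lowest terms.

Stage 1: cross terms: (-18*14 - 17*-24)=156, (17*21 - 7*14)=259, (7*15 - -3*21)=168, (-3*-24 - -18*15)=342; twice the area = |925| = 925; area = 925/2; boundary points = 1 + 1 + 2 + 3 = 7; strictly interior points = area - boundary/2 + 1 = 460; answer 460
Stage 2: U1 = 460; w = -23; a(3) = -1*(-28) + 1*(28) + 3*(-23) = -13; iterating: a(3)=-13, a(4)=69, a(5)=-166, a(6)=196, a(7)=-155, a(8)=-147, a(9)=580, a(10)=-1192, a(11)=1331; answer 1331

1331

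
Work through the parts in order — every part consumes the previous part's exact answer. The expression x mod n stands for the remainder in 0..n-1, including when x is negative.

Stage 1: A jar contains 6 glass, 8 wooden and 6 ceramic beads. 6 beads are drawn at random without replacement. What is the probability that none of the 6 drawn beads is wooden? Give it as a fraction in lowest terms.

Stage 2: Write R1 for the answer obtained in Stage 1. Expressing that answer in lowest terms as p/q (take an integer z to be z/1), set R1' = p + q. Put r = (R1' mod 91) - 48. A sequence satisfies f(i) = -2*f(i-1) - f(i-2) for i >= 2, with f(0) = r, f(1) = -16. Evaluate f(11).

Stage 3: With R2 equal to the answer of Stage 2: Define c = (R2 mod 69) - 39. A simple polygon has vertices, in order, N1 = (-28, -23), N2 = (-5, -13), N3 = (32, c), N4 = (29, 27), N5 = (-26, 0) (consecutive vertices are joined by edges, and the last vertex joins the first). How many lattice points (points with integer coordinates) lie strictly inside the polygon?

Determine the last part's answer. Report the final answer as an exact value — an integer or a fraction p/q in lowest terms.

Stage 1: total draws C(20,6) = 38760; favorable C(12,6) = 924; P = 77/3230; answer 77/3230
Stage 2: R1 = 77/3230; threaded value p + q = 3307; r = -17; f(2) = -2*(-16) - 1*(-17) = 49; iterating: f(2)=49, f(3)=-82, f(4)=115, f(5)=-148, f(6)=181, f(7)=-214, f(8)=247, f(9)=-280, f(10)=313, f(11)=-346; answer -346
Stage 3: R2 = -346; c = 29; cross terms: (-28*-13 - -5*-23)=249, (-5*29 - 32*-13)=271, (32*27 - 29*29)=23, (29*0 - -26*27)=702, (-26*-23 - -28*0)=598; twice the area = |1843| = 1843; area = 1843/2; boundary points = 1 + 1 + 1 + 1 + 1 = 5; strictly interior points = area - boundary/2 + 1 = 920; answer 920

920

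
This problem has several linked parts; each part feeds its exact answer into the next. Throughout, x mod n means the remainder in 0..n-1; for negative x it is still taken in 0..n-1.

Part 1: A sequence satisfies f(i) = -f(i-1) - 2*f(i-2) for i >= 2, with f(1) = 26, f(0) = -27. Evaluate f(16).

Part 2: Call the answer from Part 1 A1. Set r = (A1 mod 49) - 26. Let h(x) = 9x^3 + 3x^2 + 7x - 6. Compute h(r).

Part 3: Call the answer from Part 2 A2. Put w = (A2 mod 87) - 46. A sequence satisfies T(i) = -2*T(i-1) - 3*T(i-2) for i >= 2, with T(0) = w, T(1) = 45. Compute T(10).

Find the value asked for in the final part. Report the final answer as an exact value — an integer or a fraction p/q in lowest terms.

Part 1: f(2) = -1*(26) - 2*(-27) = 28; iterating: f(2)=28, f(3)=-80, f(4)=24, f(5)=136, f(6)=-184, f(7)=-88, f(8)=456, f(9)=-280, f(10)=-632, f(11)=1192, f(12)=72, f(13)=-2456, f(14)=2312, f(15)=2600, f(16)=-7224; answer -7224
Part 2: A1 = -7224; r = 2; 9*(2)^3 + 3*(2)^2 + 7*(2)^1 - 6 = (72) + (12) + (14) + (-6) = 92; answer 92
Part 3: A2 = 92; w = -41; T(2) = -2*(45) - 3*(-41) = 33; iterating: T(2)=33, T(3)=-201, T(4)=303, T(5)=-3, T(6)=-903, T(7)=1815, T(8)=-921, T(9)=-3603, T(10)=9969; answer 9969

9969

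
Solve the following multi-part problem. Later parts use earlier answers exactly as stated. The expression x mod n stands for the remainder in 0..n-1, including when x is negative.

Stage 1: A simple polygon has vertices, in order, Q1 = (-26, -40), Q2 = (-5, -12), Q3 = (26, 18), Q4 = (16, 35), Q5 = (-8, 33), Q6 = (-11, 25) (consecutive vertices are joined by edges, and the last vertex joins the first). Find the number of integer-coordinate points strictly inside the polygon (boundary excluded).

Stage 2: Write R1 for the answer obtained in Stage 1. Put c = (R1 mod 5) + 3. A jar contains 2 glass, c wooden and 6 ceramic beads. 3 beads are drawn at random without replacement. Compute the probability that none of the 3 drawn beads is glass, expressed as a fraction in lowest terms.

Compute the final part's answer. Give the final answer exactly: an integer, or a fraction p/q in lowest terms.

6/11

Stage 1: cross terms: (-26*-12 - -5*-40)=112, (-5*18 - 26*-12)=222, (26*35 - 16*18)=622, (16*33 - -8*35)=808, (-8*25 - -11*33)=163, (-11*-40 - -26*25)=1090; twice the area = |3017| = 3017; area = 3017/2; boundary points = 7 + 1 + 1 + 2 + 1 + 5 = 17; strictly interior points = area - boundary/2 + 1 = 1501; answer 1501
Stage 2: R1 = 1501; c = 4; total draws C(12,3) = 220; favorable C(10,3) = 120; P = 6/11; answer 6/11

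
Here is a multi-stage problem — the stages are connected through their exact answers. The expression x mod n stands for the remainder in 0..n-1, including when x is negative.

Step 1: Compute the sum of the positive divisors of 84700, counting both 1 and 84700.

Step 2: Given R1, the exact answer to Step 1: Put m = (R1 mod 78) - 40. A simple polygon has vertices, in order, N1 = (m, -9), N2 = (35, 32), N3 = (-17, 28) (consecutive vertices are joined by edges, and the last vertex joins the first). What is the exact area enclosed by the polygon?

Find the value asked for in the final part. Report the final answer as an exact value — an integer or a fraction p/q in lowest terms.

932

Step 1: 84700 = 2^2 * 5^2 * 7 * 11^2; sigma = (1 + 2 + 4) * (1 + 5 + 25) * (1 + 7) * (1 + 11 + 121) = 7 * 31 * 8 * 133 = 230888; answer 230888
Step 2: R1 = 230888; m = -32; cross terms: (-32*32 - 35*-9)=-709, (35*28 - -17*32)=1524, (-17*-9 - -32*28)=1049; twice the area = |1864| = 1864; area = 932; answer 932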